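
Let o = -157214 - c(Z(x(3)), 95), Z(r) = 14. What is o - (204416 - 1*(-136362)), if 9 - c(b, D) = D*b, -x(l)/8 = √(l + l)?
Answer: -496671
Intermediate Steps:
x(l) = -8*√2*√l (x(l) = -8*√(l + l) = -8*√2*√l)
c(b, D) = 9 - D*b
o = -155893 (o = -157214 - (9 - 1*95*14) = -157214 - (9 - 1330) = -157214 - 1*(-1321) = -157214 + 1321 = -155893)
o - (204416 - 1*(-136362)) = -155893 - (204416 - 1*(-136362)) = -155893 - (204416 + 136362) = -155893 - 1*340778 = -155893 - 340778 = -496671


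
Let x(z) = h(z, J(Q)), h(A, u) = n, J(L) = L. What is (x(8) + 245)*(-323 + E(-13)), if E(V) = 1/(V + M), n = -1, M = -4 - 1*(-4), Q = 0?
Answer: -1024800/13 ≈ -78831.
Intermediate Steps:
M = 0 (M = -4 + 4 = 0)
h(A, u) = -1
x(z) = -1
E(V) = 1/V (E(V) = 1/(V + 0) = 1/V)
(x(8) + 245)*(-323 + E(-13)) = (-1 + 245)*(-323 + 1/(-13)) = 244*(-323 - 1/13) = 244*(-4200/13) = -1024800/13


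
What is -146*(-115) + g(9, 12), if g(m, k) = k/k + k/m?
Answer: 50377/3 ≈ 16792.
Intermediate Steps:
g(m, k) = 1 + k/m
-146*(-115) + g(9, 12) = -146*(-115) + (12 + 9)/9 = 16790 + (1/9)*21 = 16790 + 7/3 = 50377/3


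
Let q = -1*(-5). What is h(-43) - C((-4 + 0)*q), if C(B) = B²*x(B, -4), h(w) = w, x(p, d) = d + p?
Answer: 9557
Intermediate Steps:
q = 5
C(B) = B²*(-4 + B)
h(-43) - C((-4 + 0)*q) = -43 - ((-4 + 0)*5)²*(-4 + (-4 + 0)*5) = -43 - (-4*5)²*(-4 - 4*5) = -43 - (-20)²*(-4 - 20) = -43 - 400*(-24) = -43 - 1*(-9600) = -43 + 9600 = 9557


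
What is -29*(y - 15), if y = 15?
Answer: 0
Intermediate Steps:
-29*(y - 15) = -29*(15 - 15) = -29*0 = 0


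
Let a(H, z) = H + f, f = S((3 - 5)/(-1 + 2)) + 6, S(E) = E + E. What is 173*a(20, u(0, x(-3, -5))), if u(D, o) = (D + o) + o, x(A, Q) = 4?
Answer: 3806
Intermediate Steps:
S(E) = 2*E
u(D, o) = D + 2*o
f = 2 (f = 2*((3 - 5)/(-1 + 2)) + 6 = 2*(-2/1) + 6 = 2*(-2*1) + 6 = 2*(-2) + 6 = -4 + 6 = 2)
a(H, z) = 2 + H (a(H, z) = H + 2 = 2 + H)
173*a(20, u(0, x(-3, -5))) = 173*(2 + 20) = 173*22 = 3806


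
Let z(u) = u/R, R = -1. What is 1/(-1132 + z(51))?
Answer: -1/1183 ≈ -0.00084531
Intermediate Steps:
z(u) = -u (z(u) = u/(-1) = u*(-1) = -u)
1/(-1132 + z(51)) = 1/(-1132 - 1*51) = 1/(-1132 - 51) = 1/(-1183) = -1/1183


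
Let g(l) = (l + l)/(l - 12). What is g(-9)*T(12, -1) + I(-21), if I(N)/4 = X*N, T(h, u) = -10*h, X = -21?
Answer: 11628/7 ≈ 1661.1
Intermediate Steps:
I(N) = -84*N (I(N) = 4*(-21*N) = -84*N)
g(l) = 2*l/(-12 + l) (g(l) = (2*l)/(-12 + l) = 2*l/(-12 + l))
g(-9)*T(12, -1) + I(-21) = (2*(-9)/(-12 - 9))*(-10*12) - 84*(-21) = (2*(-9)/(-21))*(-120) + 1764 = (2*(-9)*(-1/21))*(-120) + 1764 = (6/7)*(-120) + 1764 = -720/7 + 1764 = 11628/7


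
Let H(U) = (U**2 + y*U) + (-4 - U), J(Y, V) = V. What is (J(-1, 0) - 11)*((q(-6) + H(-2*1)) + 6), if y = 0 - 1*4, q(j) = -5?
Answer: -121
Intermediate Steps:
y = -4 (y = 0 - 4 = -4)
H(U) = -4 + U**2 - 5*U (H(U) = (U**2 - 4*U) + (-4 - U) = -4 + U**2 - 5*U)
(J(-1, 0) - 11)*((q(-6) + H(-2*1)) + 6) = (0 - 11)*((-5 + (-4 + (-2*1)**2 - (-10))) + 6) = -11*((-5 + (-4 + (-2)**2 - 5*(-2))) + 6) = -11*((-5 + (-4 + 4 + 10)) + 6) = -11*((-5 + 10) + 6) = -11*(5 + 6) = -11*11 = -121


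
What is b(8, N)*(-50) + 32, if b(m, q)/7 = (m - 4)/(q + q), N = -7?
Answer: 132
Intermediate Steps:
b(m, q) = 7*(-4 + m)/(2*q) (b(m, q) = 7*((m - 4)/(q + q)) = 7*((-4 + m)/((2*q))) = 7*((-4 + m)*(1/(2*q))) = 7*((-4 + m)/(2*q)) = 7*(-4 + m)/(2*q))
b(8, N)*(-50) + 32 = ((7/2)*(-4 + 8)/(-7))*(-50) + 32 = ((7/2)*(-⅐)*4)*(-50) + 32 = -2*(-50) + 32 = 100 + 32 = 132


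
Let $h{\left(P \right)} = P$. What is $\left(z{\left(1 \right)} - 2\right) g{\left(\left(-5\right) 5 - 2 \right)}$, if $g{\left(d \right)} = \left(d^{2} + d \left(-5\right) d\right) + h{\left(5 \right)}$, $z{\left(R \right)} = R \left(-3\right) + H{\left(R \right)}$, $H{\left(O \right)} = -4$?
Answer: $26199$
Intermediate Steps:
$z{\left(R \right)} = -4 - 3 R$ ($z{\left(R \right)} = R \left(-3\right) - 4 = - 3 R - 4 = -4 - 3 R$)
$g{\left(d \right)} = 5 - 4 d^{2}$ ($g{\left(d \right)} = \left(d^{2} + d \left(-5\right) d\right) + 5 = \left(d^{2} + - 5 d d\right) + 5 = \left(d^{2} - 5 d^{2}\right) + 5 = - 4 d^{2} + 5 = 5 - 4 d^{2}$)
$\left(z{\left(1 \right)} - 2\right) g{\left(\left(-5\right) 5 - 2 \right)} = \left(\left(-4 - 3\right) - 2\right) \left(5 - 4 \left(\left(-5\right) 5 - 2\right)^{2}\right) = \left(\left(-4 - 3\right) - 2\right) \left(5 - 4 \left(-25 - 2\right)^{2}\right) = \left(-7 - 2\right) \left(5 - 4 \left(-27\right)^{2}\right) = - 9 \left(5 - 2916\right) = \left(-9\right) \left(-2911\right) = 26199$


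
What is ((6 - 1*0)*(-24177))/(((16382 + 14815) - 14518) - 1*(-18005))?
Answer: -72531/17342 ≈ -4.1824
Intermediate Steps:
((6 - 1*0)*(-24177))/(((16382 + 14815) - 14518) - 1*(-18005)) = ((6 + 0)*(-24177))/((31197 - 14518) + 18005) = (6*(-24177))/(16679 + 18005) = -145062/34684 = -145062*1/34684 = -72531/17342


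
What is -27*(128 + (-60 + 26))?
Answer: -2538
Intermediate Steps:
-27*(128 + (-60 + 26)) = -27*(128 - 34) = -27*94 = -2538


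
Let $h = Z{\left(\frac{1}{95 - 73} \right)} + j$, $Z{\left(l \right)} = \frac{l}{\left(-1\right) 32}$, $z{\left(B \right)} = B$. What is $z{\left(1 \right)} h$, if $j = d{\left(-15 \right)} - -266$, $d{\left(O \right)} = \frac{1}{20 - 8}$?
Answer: $\frac{561965}{2112} \approx 266.08$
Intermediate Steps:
$d{\left(O \right)} = \frac{1}{12}$
$j = \frac{3193}{12}$ ($j = \frac{1}{12} - -266 = \frac{1}{12} + 266 = \frac{3193}{12} \approx 266.08$)
$Z{\left(l \right)} = - \frac{l}{32}$ ($Z{\left(l \right)} = \frac{l}{-32} = l \left(- \frac{1}{32}\right) = - \frac{l}{32}$)
$h = \frac{561965}{2112}$ ($h = - \frac{1}{32 \left(95 - 73\right)} + \frac{3193}{12} = - \frac{1}{32 \cdot 22} + \frac{3193}{12} = \left(- \frac{1}{32}\right) \frac{1}{22} + \frac{3193}{12} = - \frac{1}{704} + \frac{3193}{12} = \frac{561965}{2112} \approx 266.08$)
$z{\left(1 \right)} h = 1 \cdot \frac{561965}{2112} = \frac{561965}{2112}$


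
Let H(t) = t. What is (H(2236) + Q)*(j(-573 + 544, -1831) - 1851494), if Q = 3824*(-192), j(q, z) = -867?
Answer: 1355876385892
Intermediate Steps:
Q = -734208
(H(2236) + Q)*(j(-573 + 544, -1831) - 1851494) = (2236 - 734208)*(-867 - 1851494) = -731972*(-1852361) = 1355876385892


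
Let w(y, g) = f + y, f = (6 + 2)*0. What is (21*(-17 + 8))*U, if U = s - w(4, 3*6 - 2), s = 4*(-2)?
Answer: 2268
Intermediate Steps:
s = -8
f = 0 (f = 8*0 = 0)
w(y, g) = y (w(y, g) = 0 + y = y)
U = -12 (U = -8 - 1*4 = -8 - 4 = -12)
(21*(-17 + 8))*U = (21*(-17 + 8))*(-12) = (21*(-9))*(-12) = -189*(-12) = 2268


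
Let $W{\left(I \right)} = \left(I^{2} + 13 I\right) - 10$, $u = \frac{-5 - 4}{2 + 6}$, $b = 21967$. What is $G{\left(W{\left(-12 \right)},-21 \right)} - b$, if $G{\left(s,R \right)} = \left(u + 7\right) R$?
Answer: $- \frac{176723}{8} \approx -22090.0$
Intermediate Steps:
$u = - \frac{9}{8} \approx -1.125$
$W{\left(I \right)} = -10 + I^{2} + 13 I$
$G{\left(s,R \right)} = \frac{47 R}{8}$ ($G{\left(s,R \right)} = \left(- \frac{9}{8} + 7\right) R = \frac{47 R}{8}$)
$G{\left(W{\left(-12 \right)},-21 \right)} - b = \frac{47}{8} \left(-21\right) - 21967 = - \frac{987}{8} - 21967 = - \frac{176723}{8}$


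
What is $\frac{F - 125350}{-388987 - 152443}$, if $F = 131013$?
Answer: $- \frac{5663}{541430} \approx -0.010459$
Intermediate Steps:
$\frac{F - 125350}{-388987 - 152443} = \frac{131013 - 125350}{-388987 - 152443} = \frac{131013 - 125350}{-541430} = 5663 \left(- \frac{1}{541430}\right) = - \frac{5663}{541430}$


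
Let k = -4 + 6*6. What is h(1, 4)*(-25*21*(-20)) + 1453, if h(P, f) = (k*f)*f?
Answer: 5377453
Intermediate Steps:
k = 32 (k = -4 + 36 = 32)
h(P, f) = 32*f**2 (h(P, f) = (32*f)*f = 32*f**2)
h(1, 4)*(-25*21*(-20)) + 1453 = (32*4**2)*(-25*21*(-20)) + 1453 = (32*16)*(-525*(-20)) + 1453 = 512*10500 + 1453 = 5376000 + 1453 = 5377453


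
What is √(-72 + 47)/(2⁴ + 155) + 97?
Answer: 97 + 5*I/171 ≈ 97.0 + 0.02924*I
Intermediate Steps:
√(-72 + 47)/(2⁴ + 155) + 97 = √(-25)/(16 + 155) + 97 = (5*I)/171 + 97 = (5*I)*(1/171) + 97 = 5*I/171 + 97 = 97 + 5*I/171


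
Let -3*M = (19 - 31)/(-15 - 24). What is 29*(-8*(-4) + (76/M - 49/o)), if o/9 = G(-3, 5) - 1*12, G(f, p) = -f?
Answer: -1664020/81 ≈ -20543.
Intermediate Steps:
M = -4/39 (M = -(19 - 31)/(3*(-15 - 24)) = -(-4)/(-39) = -(-4)*(-1)/39 = -⅓*4/13 = -4/39 ≈ -0.10256)
o = -81 (o = 9*(-1*(-3) - 1*12) = 9*(3 - 12) = 9*(-9) = -81)
29*(-8*(-4) + (76/M - 49/o)) = 29*(-8*(-4) + (76/(-4/39) - 49/(-81))) = 29*(32 + (76*(-39/4) - 49*(-1/81))) = 29*(32 + (-741 + 49/81)) = 29*(32 - 59972/81) = 29*(-57380/81) = -1664020/81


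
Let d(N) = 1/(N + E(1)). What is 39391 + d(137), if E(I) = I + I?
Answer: 5475350/139 ≈ 39391.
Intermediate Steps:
E(I) = 2*I
d(N) = 1/(2 + N) (d(N) = 1/(N + 2*1) = 1/(N + 2) = 1/(2 + N))
39391 + d(137) = 39391 + 1/(2 + 137) = 39391 + 1/139 = 5475350/139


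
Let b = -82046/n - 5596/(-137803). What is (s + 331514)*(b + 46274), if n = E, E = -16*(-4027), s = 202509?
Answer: 109702297570255505437/4439461448 ≈ 2.4711e+10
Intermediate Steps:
E = 64432
n = 64432
b = -5472811733/4439461448 (b = -82046/64432 - 5596/(-137803) = -82046*1/64432 - 5596*(-1/137803) = -41023/32216 + 5596/137803 = -5472811733/4439461448 ≈ -1.2328)
(s + 331514)*(b + 46274) = (202509 + 331514)*(-5472811733/4439461448 + 46274) = 534023*(205426166233019/4439461448) = 109702297570255505437/4439461448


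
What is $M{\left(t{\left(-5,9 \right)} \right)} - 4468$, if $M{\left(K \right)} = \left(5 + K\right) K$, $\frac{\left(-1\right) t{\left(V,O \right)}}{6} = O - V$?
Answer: $2168$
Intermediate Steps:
$t{\left(V,O \right)} = - 6 O + 6 V$ ($t{\left(V,O \right)} = - 6 \left(O - V\right) = - 6 O + 6 V$)
$M{\left(K \right)} = K \left(5 + K\right)$
$M{\left(t{\left(-5,9 \right)} \right)} - 4468 = \left(\left(-6\right) 9 + 6 \left(-5\right)\right) \left(5 + \left(\left(-6\right) 9 + 6 \left(-5\right)\right)\right) - 4468 = \left(-54 - 30\right) \left(5 - 84\right) - 4468 = - 84 \left(5 - 84\right) - 4468 = \left(-84\right) \left(-79\right) - 4468 = 6636 - 4468 = 2168$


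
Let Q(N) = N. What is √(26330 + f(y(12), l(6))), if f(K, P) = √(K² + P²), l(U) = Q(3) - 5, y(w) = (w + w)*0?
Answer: 2*√6583 ≈ 162.27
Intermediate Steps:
y(w) = 0 (y(w) = (2*w)*0 = 0)
l(U) = -2 (l(U) = 3 - 5 = -2)
√(26330 + f(y(12), l(6))) = √(26330 + √(0² + (-2)²)) = √(26330 + √(0 + 4)) = √(26330 + √4) = √(26330 + 2) = √26332 = 2*√6583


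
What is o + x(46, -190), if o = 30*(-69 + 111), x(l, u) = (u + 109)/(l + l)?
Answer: 115839/92 ≈ 1259.1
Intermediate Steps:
x(l, u) = (109 + u)/(2*l) (x(l, u) = (109 + u)/((2*l)) = (109 + u)*(1/(2*l)) = (109 + u)/(2*l))
o = 1260 (o = 30*42 = 1260)
o + x(46, -190) = 1260 + (½)*(109 - 190)/46 = 1260 + (½)*(1/46)*(-81) = 1260 - 81/92 = 115839/92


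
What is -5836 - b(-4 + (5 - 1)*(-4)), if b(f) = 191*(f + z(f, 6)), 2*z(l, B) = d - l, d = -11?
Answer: -5751/2 ≈ -2875.5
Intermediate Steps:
z(l, B) = -11/2 - l/2 (z(l, B) = (-11 - l)/2 = -11/2 - l/2)
b(f) = -2101/2 + 191*f/2 (b(f) = 191*(f + (-11/2 - f/2)) = 191*(-11/2 + f/2) = -2101/2 + 191*f/2)
-5836 - b(-4 + (5 - 1)*(-4)) = -5836 - (-2101/2 + 191*(-4 + (5 - 1)*(-4))/2) = -5836 - (-2101/2 + 191*(-4 + 4*(-4))/2) = -5836 - (-2101/2 + 191*(-4 - 16)/2) = -5836 - (-2101/2 + (191/2)*(-20)) = -5836 - (-2101/2 - 1910) = -5836 - 1*(-5921/2) = -5836 + 5921/2 = -5751/2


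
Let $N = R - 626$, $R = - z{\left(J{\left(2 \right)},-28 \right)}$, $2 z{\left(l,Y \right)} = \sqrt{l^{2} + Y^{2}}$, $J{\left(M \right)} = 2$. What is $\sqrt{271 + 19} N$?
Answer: $\sqrt{290} \left(-626 - \sqrt{197}\right) \approx -10899.0$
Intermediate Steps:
$z{\left(l,Y \right)} = \frac{\sqrt{Y^{2} + l^{2}}}{2}$ ($z{\left(l,Y \right)} = \frac{\sqrt{l^{2} + Y^{2}}}{2} = \frac{\sqrt{Y^{2} + l^{2}}}{2}$)
$R = - \sqrt{197}$ ($R = - \frac{\sqrt{\left(-28\right)^{2} + 2^{2}}}{2} = - \frac{\sqrt{784 + 4}}{2} = - \frac{\sqrt{788}}{2} = - \frac{2 \sqrt{197}}{2} = - \sqrt{197} \approx -14.036$)
$N = -626 - \sqrt{197}$ ($N = - \sqrt{197} - 626 = -626 - \sqrt{197} \approx -640.04$)
$\sqrt{271 + 19} N = \sqrt{271 + 19} \left(-626 - \sqrt{197}\right) = \sqrt{290} \left(-626 - \sqrt{197}\right)$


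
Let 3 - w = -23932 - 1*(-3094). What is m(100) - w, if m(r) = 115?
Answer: -20726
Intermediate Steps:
w = 20841 (w = 3 - (-23932 - 1*(-3094)) = 3 - (-23932 + 3094) = 3 - 1*(-20838) = 3 + 20838 = 20841)
m(100) - w = 115 - 1*20841 = 115 - 20841 = -20726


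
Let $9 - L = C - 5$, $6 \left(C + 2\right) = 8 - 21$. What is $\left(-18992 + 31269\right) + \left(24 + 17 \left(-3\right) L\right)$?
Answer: $\frac{22749}{2} \approx 11375.0$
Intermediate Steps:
$C = - \frac{25}{6}$ ($C = -2 + \frac{8 - 21}{6} = -2 + \frac{1}{6} \left(-13\right) = -2 - \frac{13}{6} = - \frac{25}{6} \approx -4.1667$)
$L = \frac{109}{6}$ ($L = 9 - \left(- \frac{25}{6} - 5\right) = 9 - - \frac{55}{6} = 9 + \frac{55}{6} = \frac{109}{6} \approx 18.167$)
$\left(-18992 + 31269\right) + \left(24 + 17 \left(-3\right) L\right) = \left(-18992 + 31269\right) + \left(24 + 17 \left(-3\right) \frac{109}{6}\right) = 12277 + \left(24 - \frac{1853}{2}\right) = 12277 - \frac{1805}{2} = \frac{22749}{2}$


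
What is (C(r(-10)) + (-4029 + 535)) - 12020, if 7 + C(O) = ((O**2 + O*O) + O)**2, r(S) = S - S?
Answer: -15521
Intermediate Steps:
r(S) = 0
C(O) = -7 + (O + 2*O**2)**2 (C(O) = -7 + ((O**2 + O*O) + O)**2 = -7 + ((O**2 + O**2) + O)**2 = -7 + (2*O**2 + O)**2 = -7 + (O + 2*O**2)**2)
(C(r(-10)) + (-4029 + 535)) - 12020 = ((-7 + 0**2*(1 + 2*0)**2) + (-4029 + 535)) - 12020 = ((-7 + 0*(1 + 0)**2) - 3494) - 12020 = ((-7 + 0*1**2) - 3494) - 12020 = ((-7 + 0*1) - 3494) - 12020 = ((-7 + 0) - 3494) - 12020 = (-7 - 3494) - 12020 = -3501 - 12020 = -15521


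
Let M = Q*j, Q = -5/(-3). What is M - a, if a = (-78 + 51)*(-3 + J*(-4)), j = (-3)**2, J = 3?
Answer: -390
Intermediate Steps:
j = 9
Q = 5/3 (Q = -5*(-1/3) = 5/3 ≈ 1.6667)
a = 405 (a = (-78 + 51)*(-3 + 3*(-4)) = -27*(-3 - 12) = -27*(-15) = 405)
M = 15 (M = (5/3)*9 = 15)
M - a = 15 - 1*405 = 15 - 405 = -390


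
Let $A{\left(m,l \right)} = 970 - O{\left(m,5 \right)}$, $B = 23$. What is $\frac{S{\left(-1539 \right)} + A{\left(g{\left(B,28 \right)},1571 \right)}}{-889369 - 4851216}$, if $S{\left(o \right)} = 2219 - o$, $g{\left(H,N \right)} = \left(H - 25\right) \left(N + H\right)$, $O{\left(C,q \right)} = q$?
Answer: $- \frac{4723}{5740585} \approx -0.00082274$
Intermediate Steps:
$g{\left(H,N \right)} = \left(-25 + H\right) \left(H + N\right)$
$A{\left(m,l \right)} = 965$ ($A{\left(m,l \right)} = 970 - 5 = 965$)
$\frac{S{\left(-1539 \right)} + A{\left(g{\left(B,28 \right)},1571 \right)}}{-889369 - 4851216} = \frac{\left(2219 - -1539\right) + 965}{-889369 - 4851216} = \frac{\left(2219 + 1539\right) + 965}{-5740585} = \left(3758 + 965\right) \left(- \frac{1}{5740585}\right) = 4723 \left(- \frac{1}{5740585}\right) = - \frac{4723}{5740585}$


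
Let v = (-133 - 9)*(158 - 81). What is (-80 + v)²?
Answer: 121308196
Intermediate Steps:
v = -10934 (v = -142*77 = -10934)
(-80 + v)² = (-80 - 10934)² = (-11014)² = 121308196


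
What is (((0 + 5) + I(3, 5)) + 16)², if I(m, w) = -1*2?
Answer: 361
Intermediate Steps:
I(m, w) = -2
(((0 + 5) + I(3, 5)) + 16)² = (((0 + 5) - 2) + 16)² = ((5 - 2) + 16)² = (3 + 16)² = 19² = 361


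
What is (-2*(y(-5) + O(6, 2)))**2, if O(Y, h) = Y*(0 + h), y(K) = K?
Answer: 196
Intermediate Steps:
O(Y, h) = Y*h
(-2*(y(-5) + O(6, 2)))**2 = (-2*(-5 + 6*2))**2 = (-2*(-5 + 12))**2 = (-2*7)**2 = (-14)**2 = 196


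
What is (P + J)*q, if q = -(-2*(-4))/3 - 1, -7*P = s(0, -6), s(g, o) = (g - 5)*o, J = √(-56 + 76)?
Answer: 110/7 - 22*√5/3 ≈ -0.68355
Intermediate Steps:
J = 2*√5 (J = √20 = 2*√5 ≈ 4.4721)
s(g, o) = o*(-5 + g) (s(g, o) = (-5 + g)*o = o*(-5 + g))
P = -30/7 (P = -(-6)*(-5 + 0)/7 = -(-6)*(-5)/7 = -⅐*30 = -30/7 ≈ -4.2857)
q = -11/3 (q = -8/3 - 1 = -11/3 ≈ -3.6667)
(P + J)*q = (-30/7 + 2*√5)*(-11/3) = 110/7 - 22*√5/3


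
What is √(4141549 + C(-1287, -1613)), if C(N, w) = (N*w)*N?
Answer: 4*I*√166723853 ≈ 51649.0*I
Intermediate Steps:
C(N, w) = w*N²
√(4141549 + C(-1287, -1613)) = √(4141549 - 1613*(-1287)²) = √(4141549 - 1613*1656369) = √(4141549 - 2671723197) = √(-2667581648) = 4*I*√166723853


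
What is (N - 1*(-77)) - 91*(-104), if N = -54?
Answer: 9487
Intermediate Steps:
(N - 1*(-77)) - 91*(-104) = (-54 - 1*(-77)) - 91*(-104) = (-54 + 77) + 9464 = 23 + 9464 = 9487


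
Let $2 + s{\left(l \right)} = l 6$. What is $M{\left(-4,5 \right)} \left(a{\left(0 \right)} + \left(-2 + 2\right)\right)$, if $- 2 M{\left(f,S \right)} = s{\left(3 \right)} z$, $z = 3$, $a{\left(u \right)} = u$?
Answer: $0$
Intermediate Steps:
$s{\left(l \right)} = -2 + 6 l$ ($s{\left(l \right)} = -2 + l 6 = -2 + 6 l$)
$M{\left(f,S \right)} = -24$ ($M{\left(f,S \right)} = - \frac{\left(-2 + 6 \cdot 3\right) 3}{2} = - \frac{\left(-2 + 18\right) 3}{2} = - \frac{16 \cdot 3}{2} = \left(- \frac{1}{2}\right) 48 = -24$)
$M{\left(-4,5 \right)} \left(a{\left(0 \right)} + \left(-2 + 2\right)\right) = - 24 \left(0 + \left(-2 + 2\right)\right) = - 24 \left(0 + 0\right) = \left(-24\right) 0 = 0$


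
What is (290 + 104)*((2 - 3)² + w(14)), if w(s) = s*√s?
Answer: 394 + 5516*√14 ≈ 21033.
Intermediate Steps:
w(s) = s^(3/2)
(290 + 104)*((2 - 3)² + w(14)) = (290 + 104)*((2 - 3)² + 14^(3/2)) = 394*((-1)² + 14*√14) = 394*(1 + 14*√14) = 394 + 5516*√14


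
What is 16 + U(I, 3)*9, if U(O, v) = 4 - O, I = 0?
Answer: 52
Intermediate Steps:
16 + U(I, 3)*9 = 16 + (4 - 1*0)*9 = 16 + (4 + 0)*9 = 16 + 4*9 = 16 + 36 = 52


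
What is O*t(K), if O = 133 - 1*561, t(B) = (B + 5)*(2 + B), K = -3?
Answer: 856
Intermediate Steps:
t(B) = (2 + B)*(5 + B) (t(B) = (5 + B)*(2 + B) = (2 + B)*(5 + B))
O = -428 (O = 133 - 561 = -428)
O*t(K) = -428*(10 + (-3)**2 + 7*(-3)) = -428*(10 + 9 - 21) = -428*(-2) = 856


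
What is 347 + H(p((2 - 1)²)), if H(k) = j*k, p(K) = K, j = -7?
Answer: 340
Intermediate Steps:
H(k) = -7*k
347 + H(p((2 - 1)²)) = 347 - 7*(2 - 1)² = 347 - 7*1² = 347 - 7*1 = 347 - 7 = 340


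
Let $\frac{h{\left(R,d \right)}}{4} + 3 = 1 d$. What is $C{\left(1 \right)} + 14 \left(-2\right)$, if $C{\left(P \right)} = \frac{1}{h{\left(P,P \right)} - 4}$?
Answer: $- \frac{337}{12} \approx -28.083$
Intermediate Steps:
$h{\left(R,d \right)} = -12 + 4 d$ ($h{\left(R,d \right)} = -12 + 4 \cdot 1 d = -12 + 4 d$)
$C{\left(P \right)} = \frac{1}{-16 + 4 P}$ ($C{\left(P \right)} = \frac{1}{\left(-12 + 4 P\right) - 4} = \frac{1}{-16 + 4 P}$)
$C{\left(1 \right)} + 14 \left(-2\right) = \frac{1}{4 \left(-4 + 1\right)} + 14 \left(-2\right) = \frac{1}{4 \left(-3\right)} - 28 = \frac{1}{4} \left(- \frac{1}{3}\right) - 28 = - \frac{1}{12} - 28 = - \frac{337}{12}$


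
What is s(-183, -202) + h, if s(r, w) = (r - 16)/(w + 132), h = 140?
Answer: 9999/70 ≈ 142.84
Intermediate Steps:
s(r, w) = (-16 + r)/(132 + w)
s(-183, -202) + h = (-16 - 183)/(132 - 202) + 140 = -199/(-70) + 140 = -1/70*(-199) + 140 = 199/70 + 140 = 9999/70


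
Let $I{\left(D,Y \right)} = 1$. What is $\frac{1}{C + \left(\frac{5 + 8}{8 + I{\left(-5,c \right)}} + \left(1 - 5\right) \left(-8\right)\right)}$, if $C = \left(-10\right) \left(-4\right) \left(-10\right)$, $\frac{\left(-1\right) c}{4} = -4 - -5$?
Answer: $- \frac{9}{3299} \approx -0.0027281$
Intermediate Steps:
$c = -4$ ($c = - 4 \left(-4 - -5\right) = - 4 \left(-4 + 5\right) = \left(-4\right) 1 = -4$)
$C = -400$ ($C = 40 \left(-10\right) = -400$)
$\frac{1}{C + \left(\frac{5 + 8}{8 + I{\left(-5,c \right)}} + \left(1 - 5\right) \left(-8\right)\right)} = \frac{1}{-400 + \left(\frac{5 + 8}{8 + 1} + \left(1 - 5\right) \left(-8\right)\right)} = \frac{1}{-400 + \left(\frac{13}{9} - -32\right)} = \frac{1}{-400 + \left(13 \cdot \frac{1}{9} + 32\right)} = \frac{1}{-400 + \left(\frac{13}{9} + 32\right)} = \frac{1}{-400 + \frac{301}{9}} = \frac{1}{- \frac{3299}{9}} = - \frac{9}{3299}$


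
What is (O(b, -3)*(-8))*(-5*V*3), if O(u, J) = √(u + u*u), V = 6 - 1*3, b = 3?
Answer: 720*√3 ≈ 1247.1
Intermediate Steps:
V = 3 (V = 6 - 3 = 3)
O(u, J) = √(u + u²)
(O(b, -3)*(-8))*(-5*V*3) = (√(3*(1 + 3))*(-8))*(-5*3*3) = (√(3*4)*(-8))*(-15*3) = (√12*(-8))*(-45) = ((2*√3)*(-8))*(-45) = -16*√3*(-45) = 720*√3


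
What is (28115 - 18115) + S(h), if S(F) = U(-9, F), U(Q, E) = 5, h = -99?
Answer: 10005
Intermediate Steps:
S(F) = 5
(28115 - 18115) + S(h) = (28115 - 18115) + 5 = 10000 + 5 = 10005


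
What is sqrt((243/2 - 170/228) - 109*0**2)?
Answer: sqrt(392331)/57 ≈ 10.989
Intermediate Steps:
sqrt((243/2 - 170/228) - 109*0**2) = sqrt((243*(1/2) - 170*1/228) - 109*0) = sqrt((243/2 - 85/114) + 0) = sqrt(6883/57 + 0) = sqrt(6883/57) = sqrt(392331)/57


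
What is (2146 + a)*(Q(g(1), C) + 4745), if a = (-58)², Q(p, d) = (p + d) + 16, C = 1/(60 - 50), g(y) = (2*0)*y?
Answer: 26233661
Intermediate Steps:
g(y) = 0 (g(y) = 0*y = 0)
C = ⅒ (C = 1/10 = ⅒ ≈ 0.10000)
Q(p, d) = 16 + d + p (Q(p, d) = (d + p) + 16 = 16 + d + p)
a = 3364
(2146 + a)*(Q(g(1), C) + 4745) = (2146 + 3364)*((16 + ⅒ + 0) + 4745) = 5510*(161/10 + 4745) = 5510*(47611/10) = 26233661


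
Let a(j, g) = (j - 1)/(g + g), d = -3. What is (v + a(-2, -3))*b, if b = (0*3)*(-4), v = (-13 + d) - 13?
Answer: 0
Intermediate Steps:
v = -29 (v = (-13 - 3) - 13 = -16 - 13 = -29)
a(j, g) = (-1 + j)/(2*g) (a(j, g) = (-1 + j)/((2*g)) = (-1 + j)*(1/(2*g)) = (-1 + j)/(2*g))
b = 0 (b = 0*(-4) = 0)
(v + a(-2, -3))*b = (-29 + (1/2)*(-1 - 2)/(-3))*0 = (-29 + (1/2)*(-1/3)*(-3))*0 = (-29 + 1/2)*0 = -57/2*0 = 0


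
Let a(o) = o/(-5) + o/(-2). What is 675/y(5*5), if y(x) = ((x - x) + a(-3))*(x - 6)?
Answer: 2250/133 ≈ 16.917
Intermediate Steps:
a(o) = -7*o/10 (a(o) = o*(-⅕) + o*(-½) = -o/5 - o/2 = -7*o/10)
y(x) = -63/5 + 21*x/10 (y(x) = ((x - x) - 7/10*(-3))*(x - 6) = (0 + 21/10)*(-6 + x) = 21*(-6 + x)/10 = -63/5 + 21*x/10)
675/y(5*5) = 675/(-63/5 + 21*(5*5)/10) = 675/(-63/5 + (21/10)*25) = 675/(-63/5 + 105/2) = 675/(399/10) = 675*(10/399) = 2250/133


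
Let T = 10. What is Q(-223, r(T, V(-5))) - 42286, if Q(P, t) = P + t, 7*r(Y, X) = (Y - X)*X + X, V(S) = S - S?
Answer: -42509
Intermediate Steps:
V(S) = 0
r(Y, X) = X/7 + X*(Y - X)/7 (r(Y, X) = ((Y - X)*X + X)/7 = (X*(Y - X) + X)/7 = (X + X*(Y - X))/7 = X/7 + X*(Y - X)/7)
Q(-223, r(T, V(-5))) - 42286 = (-223 + (⅐)*0*(1 + 10 - 1*0)) - 42286 = (-223 + (⅐)*0*(1 + 10 + 0)) - 42286 = (-223 + (⅐)*0*11) - 42286 = (-223 + 0) - 42286 = -223 - 42286 = -42509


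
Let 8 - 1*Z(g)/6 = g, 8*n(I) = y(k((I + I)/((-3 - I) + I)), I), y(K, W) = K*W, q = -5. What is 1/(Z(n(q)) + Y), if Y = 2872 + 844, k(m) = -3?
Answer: 4/15011 ≈ 0.00026647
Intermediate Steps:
n(I) = -3*I/8 (n(I) = (-3*I)/8 = -3*I/8)
Y = 3716
Z(g) = 48 - 6*g
1/(Z(n(q)) + Y) = 1/((48 - (-9)*(-5)/4) + 3716) = 1/((48 - 6*15/8) + 3716) = 1/((48 - 45/4) + 3716) = 1/(147/4 + 3716) = 1/(15011/4) = 4/15011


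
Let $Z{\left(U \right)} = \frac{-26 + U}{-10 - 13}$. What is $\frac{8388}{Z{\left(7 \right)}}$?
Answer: $\frac{192924}{19} \approx 10154.0$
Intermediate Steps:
$Z{\left(U \right)} = \frac{26}{23} - \frac{U}{23}$ ($Z{\left(U \right)} = \frac{-26 + U}{-23} = \left(-26 + U\right) \left(- \frac{1}{23}\right) = \frac{26}{23} - \frac{U}{23}$)
$\frac{8388}{Z{\left(7 \right)}} = \frac{8388}{\frac{26}{23} - \frac{7}{23}} = \frac{8388}{\frac{19}{23}} = 8388 \cdot \frac{23}{19} = \frac{192924}{19}$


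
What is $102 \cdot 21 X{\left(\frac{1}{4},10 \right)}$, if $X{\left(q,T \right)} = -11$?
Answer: $-23562$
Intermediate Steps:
$102 \cdot 21 X{\left(\frac{1}{4},10 \right)} = 102 \cdot 21 \left(-11\right) = 2142 \left(-11\right) = -23562$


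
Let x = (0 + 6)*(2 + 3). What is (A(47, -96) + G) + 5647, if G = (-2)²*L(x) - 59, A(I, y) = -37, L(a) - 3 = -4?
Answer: 5547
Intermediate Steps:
x = 30 (x = 6*5 = 30)
L(a) = -1 (L(a) = 3 - 4 = -1)
G = -63 (G = (-2)²*(-1) - 59 = 4*(-1) - 59 = -4 - 59 = -63)
(A(47, -96) + G) + 5647 = (-37 - 63) + 5647 = -100 + 5647 = 5547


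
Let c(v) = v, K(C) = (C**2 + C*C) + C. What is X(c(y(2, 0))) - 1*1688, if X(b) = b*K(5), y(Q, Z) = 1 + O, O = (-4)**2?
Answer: -753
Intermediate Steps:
O = 16
K(C) = C + 2*C**2 (K(C) = (C**2 + C**2) + C = 2*C**2 + C = C + 2*C**2)
y(Q, Z) = 17 (y(Q, Z) = 1 + 16 = 17)
X(b) = 55*b (X(b) = b*(5*(1 + 2*5)) = b*(5*(1 + 10)) = b*(5*11) = b*55 = 55*b)
X(c(y(2, 0))) - 1*1688 = 55*17 - 1*1688 = 935 - 1688 = -753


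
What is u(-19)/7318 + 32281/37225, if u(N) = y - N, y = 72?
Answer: 239619833/272412550 ≈ 0.87962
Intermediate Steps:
u(N) = 72 - N
u(-19)/7318 + 32281/37225 = (72 - 1*(-19))/7318 + 32281/37225 = (72 + 19)*(1/7318) + 32281*(1/37225) = 91*(1/7318) + 32281/37225 = 91/7318 + 32281/37225 = 239619833/272412550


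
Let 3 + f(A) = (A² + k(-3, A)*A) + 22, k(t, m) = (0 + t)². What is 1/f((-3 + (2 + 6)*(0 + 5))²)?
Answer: 1/1886501 ≈ 5.3008e-7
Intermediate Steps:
k(t, m) = t²
f(A) = 19 + A² + 9*A (f(A) = -3 + ((A² + (-3)²*A) + 22) = -3 + ((A² + 9*A) + 22) = -3 + (22 + A² + 9*A) = 19 + A² + 9*A)
1/f((-3 + (2 + 6)*(0 + 5))²) = 1/(19 + ((-3 + (2 + 6)*(0 + 5))²)² + 9*(-3 + (2 + 6)*(0 + 5))²) = 1/(19 + ((-3 + 8*5)²)² + 9*(-3 + 8*5)²) = 1/(19 + ((-3 + 40)²)² + 9*(-3 + 40)²) = 1/(19 + (37²)² + 9*37²) = 1/(19 + 1369² + 9*1369) = 1/(19 + 1874161 + 12321) = 1/1886501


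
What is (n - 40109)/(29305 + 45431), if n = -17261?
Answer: -28685/37368 ≈ -0.76764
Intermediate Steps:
(n - 40109)/(29305 + 45431) = (-17261 - 40109)/(29305 + 45431) = -57370/74736 = -57370*1/74736 = -28685/37368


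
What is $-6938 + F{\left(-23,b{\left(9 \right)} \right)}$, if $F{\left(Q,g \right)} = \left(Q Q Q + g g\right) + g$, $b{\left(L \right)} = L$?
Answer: $-19015$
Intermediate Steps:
$F{\left(Q,g \right)} = g + Q^{3} + g^{2}$ ($F{\left(Q,g \right)} = \left(Q^{2} Q + g^{2}\right) + g = \left(Q^{3} + g^{2}\right) + g = g + Q^{3} + g^{2}$)
$-6938 + F{\left(-23,b{\left(9 \right)} \right)} = -6938 + \left(9 + \left(-23\right)^{3} + 9^{2}\right) = -6938 + \left(9 - 12167 + 81\right) = -6938 - 12077 = -19015$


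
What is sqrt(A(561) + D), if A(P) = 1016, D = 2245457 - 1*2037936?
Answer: 31*sqrt(217) ≈ 456.66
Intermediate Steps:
D = 207521 (D = 2245457 - 2037936 = 207521)
sqrt(A(561) + D) = sqrt(1016 + 207521) = sqrt(208537) = 31*sqrt(217)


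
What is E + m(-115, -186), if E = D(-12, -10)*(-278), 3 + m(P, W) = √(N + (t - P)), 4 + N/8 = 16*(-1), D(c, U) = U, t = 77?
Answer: 2777 + 4*√2 ≈ 2782.7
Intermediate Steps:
N = -160 (N = -32 + 8*(16*(-1)) = -32 + 8*(-16) = -32 - 128 = -160)
m(P, W) = -3 + √(-83 - P) (m(P, W) = -3 + √(-160 + (77 - P)) = -3 + √(-83 - P))
E = 2780 (E = -10*(-278) = 2780)
E + m(-115, -186) = 2780 + (-3 + √(-83 - 1*(-115))) = 2780 + (-3 + √(-83 + 115)) = 2780 + (-3 + √32) = 2780 + (-3 + 4*√2) = 2777 + 4*√2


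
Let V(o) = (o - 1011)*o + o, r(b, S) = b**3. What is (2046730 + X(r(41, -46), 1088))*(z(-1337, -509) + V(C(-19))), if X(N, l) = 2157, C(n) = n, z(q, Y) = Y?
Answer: 39014906254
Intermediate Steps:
V(o) = o + o*(-1011 + o) (V(o) = (-1011 + o)*o + o = o*(-1011 + o) + o = o + o*(-1011 + o))
(2046730 + X(r(41, -46), 1088))*(z(-1337, -509) + V(C(-19))) = (2046730 + 2157)*(-509 - 19*(-1010 - 19)) = 2048887*(-509 - 19*(-1029)) = 2048887*(-509 + 19551) = 2048887*19042 = 39014906254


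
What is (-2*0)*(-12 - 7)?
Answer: 0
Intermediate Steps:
(-2*0)*(-12 - 7) = 0*(-19) = 0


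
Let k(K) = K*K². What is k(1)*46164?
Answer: 46164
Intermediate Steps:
k(K) = K³
k(1)*46164 = 1³*46164 = 1*46164 = 46164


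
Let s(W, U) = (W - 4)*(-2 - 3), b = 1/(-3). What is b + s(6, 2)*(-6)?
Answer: 179/3 ≈ 59.667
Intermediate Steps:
b = -⅓ ≈ -0.33333
s(W, U) = 20 - 5*W (s(W, U) = (-4 + W)*(-5) = 20 - 5*W)
b + s(6, 2)*(-6) = -⅓ + (20 - 5*6)*(-6) = -⅓ + (20 - 30)*(-6) = -⅓ - 10*(-6) = -⅓ + 60 = 179/3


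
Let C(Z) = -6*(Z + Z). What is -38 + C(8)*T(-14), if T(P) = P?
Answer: 1306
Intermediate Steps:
C(Z) = -12*Z
-38 + C(8)*T(-14) = -38 - 12*8*(-14) = -38 - 96*(-14) = -38 + 1344 = 1306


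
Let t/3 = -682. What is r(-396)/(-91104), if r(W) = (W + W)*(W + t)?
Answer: -40293/1898 ≈ -21.229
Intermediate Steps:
t = -2046 (t = 3*(-682) = -2046)
r(W) = 2*W*(-2046 + W) (r(W) = (W + W)*(W - 2046) = (2*W)*(-2046 + W) = 2*W*(-2046 + W))
r(-396)/(-91104) = (2*(-396)*(-2046 - 396))/(-91104) = (2*(-396)*(-2442))*(-1/91104) = 1934064*(-1/91104) = -40293/1898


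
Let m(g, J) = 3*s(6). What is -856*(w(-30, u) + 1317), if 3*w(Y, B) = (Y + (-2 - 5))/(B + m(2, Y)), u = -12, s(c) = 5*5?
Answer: -213037856/189 ≈ -1.1272e+6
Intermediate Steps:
s(c) = 25
m(g, J) = 75 (m(g, J) = 3*25 = 75)
w(Y, B) = (-7 + Y)/(3*(75 + B)) (w(Y, B) = ((Y + (-2 - 5))/(B + 75))/3 = ((Y - 7)/(75 + B))/3 = ((-7 + Y)/(75 + B))/3 = (-7 + Y)/(3*(75 + B)))
-856*(w(-30, u) + 1317) = -856*((-7 - 30)/(3*(75 - 12)) + 1317) = -856*((⅓)*(-37)/63 + 1317) = -856*((⅓)*(1/63)*(-37) + 1317) = -856*(-37/189 + 1317) = -856*248876/189 = -213037856/189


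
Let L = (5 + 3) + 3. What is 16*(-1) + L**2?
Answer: 105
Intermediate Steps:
L = 11 (L = 8 + 3 = 11)
16*(-1) + L**2 = 16*(-1) + 11**2 = -16 + 121 = 105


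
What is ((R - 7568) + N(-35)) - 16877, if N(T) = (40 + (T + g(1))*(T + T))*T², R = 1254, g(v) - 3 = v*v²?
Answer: 2684059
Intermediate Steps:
g(v) = 3 + v³ (g(v) = 3 + v*v² = 3 + v³)
N(T) = T²*(40 + 2*T*(4 + T)) (N(T) = (40 + (T + (3 + 1³))*(T + T))*T² = (40 + (T + (3 + 1))*(2*T))*T² = (40 + (T + 4)*(2*T))*T² = (40 + (4 + T)*(2*T))*T² = (40 + 2*T*(4 + T))*T² = T²*(40 + 2*T*(4 + T)))
((R - 7568) + N(-35)) - 16877 = ((1254 - 7568) + 2*(-35)²*(20 + (-35)² + 4*(-35))) - 16877 = (-6314 + 2*1225*(20 + 1225 - 140)) - 16877 = (-6314 + 2*1225*1105) - 16877 = (-6314 + 2707250) - 16877 = 2700936 - 16877 = 2684059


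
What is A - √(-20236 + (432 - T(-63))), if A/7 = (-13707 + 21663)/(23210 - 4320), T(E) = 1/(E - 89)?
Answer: 27846/9445 - I*√114387866/76 ≈ 2.9482 - 140.73*I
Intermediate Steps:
T(E) = 1/(-89 + E)
A = 27846/9445 (A = 7*((-13707 + 21663)/(23210 - 4320)) = 7*(7956/18890) = 7*(7956*(1/18890)) = 7*(3978/9445) = 27846/9445 ≈ 2.9482)
A - √(-20236 + (432 - T(-63))) = 27846/9445 - √(-20236 + (432 - 1/(-89 - 63))) = 27846/9445 - √(-20236 + (432 - 1/(-152))) = 27846/9445 - √(-20236 + (432 - 1*(-1/152))) = 27846/9445 - √(-20236 + (432 + 1/152)) = 27846/9445 - √(-20236 + 65665/152) = 27846/9445 - √(-3010207/152) = 27846/9445 - I*√114387866/76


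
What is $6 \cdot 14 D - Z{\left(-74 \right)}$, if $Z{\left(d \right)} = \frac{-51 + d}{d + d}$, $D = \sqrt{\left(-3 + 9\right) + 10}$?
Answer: $\frac{49603}{148} \approx 335.16$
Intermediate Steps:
$D = 4$ ($D = \sqrt{6 + 10} = \sqrt{16} = 4$)
$Z{\left(d \right)} = \frac{-51 + d}{2 d}$
$6 \cdot 14 D - Z{\left(-74 \right)} = 6 \cdot 14 \cdot 4 - \frac{-51 - 74}{2 \left(-74\right)} = 84 \cdot 4 - \frac{1}{2} \left(- \frac{1}{74}\right) \left(-125\right) = 336 - \frac{125}{148} = \frac{49603}{148}$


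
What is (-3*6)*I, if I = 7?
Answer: -126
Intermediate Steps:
(-3*6)*I = -3*6*7 = -18*7 = -126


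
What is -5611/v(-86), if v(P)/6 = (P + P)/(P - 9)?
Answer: -533045/1032 ≈ -516.52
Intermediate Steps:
v(P) = 12*P/(-9 + P) (v(P) = 6*((P + P)/(P - 9)) = 6*((2*P)/(-9 + P)) = 6*(2*P/(-9 + P)) = 12*P/(-9 + P))
-5611/v(-86) = -5611/(12*(-86)/(-9 - 86)) = -5611/(12*(-86)/(-95)) = -5611/(12*(-86)*(-1/95)) = -5611/1032/95 = -5611*95/1032 = -533045/1032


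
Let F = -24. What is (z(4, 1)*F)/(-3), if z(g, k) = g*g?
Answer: 128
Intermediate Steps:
z(g, k) = g**2
(z(4, 1)*F)/(-3) = (4**2*(-24))/(-3) = (16*(-24))*(-1/3) = -384*(-1/3) = 128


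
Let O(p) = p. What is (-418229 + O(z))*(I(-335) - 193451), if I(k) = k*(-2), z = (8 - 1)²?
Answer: 80617158580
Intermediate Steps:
z = 49 (z = 7² = 49)
I(k) = -2*k
(-418229 + O(z))*(I(-335) - 193451) = (-418229 + 49)*(-2*(-335) - 193451) = -418180*(670 - 193451) = -418180*(-192781) = 80617158580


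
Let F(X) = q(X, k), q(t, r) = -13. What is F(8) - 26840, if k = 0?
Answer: -26853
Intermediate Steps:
F(X) = -13
F(8) - 26840 = -13 - 26840 = -26853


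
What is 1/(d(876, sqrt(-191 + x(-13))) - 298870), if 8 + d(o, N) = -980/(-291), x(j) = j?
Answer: -291/86972518 ≈ -3.3459e-6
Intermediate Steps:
d(o, N) = -1348/291 (d(o, N) = -8 - 980/(-291) = -8 - 980*(-1/291) = -8 + 980/291 = -1348/291)
1/(d(876, sqrt(-191 + x(-13))) - 298870) = 1/(-1348/291 - 298870) = 1/(-86972518/291) = -291/86972518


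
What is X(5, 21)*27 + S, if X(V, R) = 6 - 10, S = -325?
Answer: -433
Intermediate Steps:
X(V, R) = -4
X(5, 21)*27 + S = -4*27 - 325 = -108 - 325 = -433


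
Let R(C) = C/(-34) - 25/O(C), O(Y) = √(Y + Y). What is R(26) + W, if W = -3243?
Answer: -55144/17 - 25*√13/26 ≈ -3247.2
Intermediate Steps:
O(Y) = √2*√Y (O(Y) = √(2*Y) = √2*√Y)
R(C) = -C/34 - 25*√2/(2*√C) (R(C) = C/(-34) - 25*√2/(2*√C) = C*(-1/34) - 25*√2/(2*√C) = -C/34 - 25*√2/(2*√C))
R(26) + W = (-1/34*26 - 25*√2/(2*√26)) - 3243 = (-13/17 - 25*√2*√26/26/2) - 3243 = (-13/17 - 25*√13/26) - 3243 = -55144/17 - 25*√13/26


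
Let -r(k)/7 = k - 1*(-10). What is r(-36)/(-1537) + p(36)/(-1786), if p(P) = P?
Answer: -190192/1372541 ≈ -0.13857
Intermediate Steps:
r(k) = -70 - 7*k (r(k) = -7*(k - 1*(-10)) = -7*(k + 10) = -7*(10 + k) = -70 - 7*k)
r(-36)/(-1537) + p(36)/(-1786) = (-70 - 7*(-36))/(-1537) + 36/(-1786) = (-70 + 252)*(-1/1537) + 36*(-1/1786) = 182*(-1/1537) - 18/893 = -182/1537 - 18/893 = -190192/1372541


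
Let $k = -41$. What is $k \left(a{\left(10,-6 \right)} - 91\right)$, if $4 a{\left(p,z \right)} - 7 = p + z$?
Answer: $\frac{14473}{4} \approx 3618.3$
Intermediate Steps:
$a{\left(p,z \right)} = \frac{7}{4} + \frac{p}{4} + \frac{z}{4}$ ($a{\left(p,z \right)} = \frac{7}{4} + \frac{p + z}{4} = \frac{7}{4} + \left(\frac{p}{4} + \frac{z}{4}\right) = \frac{7}{4} + \frac{p}{4} + \frac{z}{4}$)
$k \left(a{\left(10,-6 \right)} - 91\right) = - 41 \left(\left(\frac{7}{4} + \frac{1}{4} \cdot 10 + \frac{1}{4} \left(-6\right)\right) - 91\right) = - 41 \left(\left(\frac{7}{4} + \frac{5}{2} - \frac{3}{2}\right) - 91\right) = - 41 \left(\frac{11}{4} - 91\right) = \left(-41\right) \left(- \frac{353}{4}\right) = \frac{14473}{4}$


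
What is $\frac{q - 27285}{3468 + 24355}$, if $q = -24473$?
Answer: $- \frac{51758}{27823} \approx -1.8603$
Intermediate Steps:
$\frac{q - 27285}{3468 + 24355} = \frac{-24473 - 27285}{3468 + 24355} = - \frac{51758}{27823}$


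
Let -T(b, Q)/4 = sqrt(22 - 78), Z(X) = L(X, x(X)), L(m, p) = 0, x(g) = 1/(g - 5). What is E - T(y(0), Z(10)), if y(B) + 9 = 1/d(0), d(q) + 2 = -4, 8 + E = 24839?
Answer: 24831 + 8*I*sqrt(14) ≈ 24831.0 + 29.933*I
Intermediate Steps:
E = 24831 (E = -8 + 24839 = 24831)
d(q) = -6 (d(q) = -2 - 4 = -6)
x(g) = 1/(-5 + g)
y(B) = -55/6 (y(B) = -9 + 1/(-6) = -9 - 1/6 = -55/6)
Z(X) = 0
T(b, Q) = -8*I*sqrt(14) (T(b, Q) = -4*sqrt(22 - 78) = -8*I*sqrt(14))
E - T(y(0), Z(10)) = 24831 - (-8)*I*sqrt(14) = 24831 + 8*I*sqrt(14)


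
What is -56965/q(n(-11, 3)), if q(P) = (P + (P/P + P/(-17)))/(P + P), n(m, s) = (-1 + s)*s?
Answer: -11620860/113 ≈ -1.0284e+5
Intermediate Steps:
n(m, s) = s*(-1 + s)
q(P) = (1 + 16*P/17)/(2*P) (q(P) = (P + (1 + P*(-1/17)))/((2*P)) = (P + (1 - P/17))*(1/(2*P)) = (1 + 16*P/17)*(1/(2*P)) = (1 + 16*P/17)/(2*P))
-56965/q(n(-11, 3)) = -56965*102*(-1 + 3)/(17 + 16*(3*(-1 + 3))) = -56965*204/(17 + 16*(3*2)) = -56965*204/(17 + 16*6) = -56965*204/(17 + 96) = -56965/((1/34)*(⅙)*113) = -56965/113/204 = -56965*204/113 = -11620860/113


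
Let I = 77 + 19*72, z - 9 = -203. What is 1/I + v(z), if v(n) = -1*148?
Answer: -213859/1445 ≈ -148.00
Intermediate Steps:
z = -194 (z = 9 - 203 = -194)
I = 1445 (I = 77 + 1368 = 1445)
v(n) = -148
1/I + v(z) = 1/1445 - 148 = -213859/1445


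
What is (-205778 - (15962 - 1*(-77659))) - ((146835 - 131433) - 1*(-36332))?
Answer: -351133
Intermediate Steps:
(-205778 - (15962 - 1*(-77659))) - ((146835 - 131433) - 1*(-36332)) = (-205778 - (15962 + 77659)) - (15402 + 36332) = (-205778 - 1*93621) - 1*51734 = (-205778 - 93621) - 51734 = -299399 - 51734 = -351133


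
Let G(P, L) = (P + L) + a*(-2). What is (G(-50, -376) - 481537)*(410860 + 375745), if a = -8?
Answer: -379101919935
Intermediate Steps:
G(P, L) = 16 + L + P (G(P, L) = (P + L) - 8*(-2) = (L + P) + 16 = 16 + L + P)
(G(-50, -376) - 481537)*(410860 + 375745) = ((16 - 376 - 50) - 481537)*(410860 + 375745) = (-410 - 481537)*786605 = -481947*786605 = -379101919935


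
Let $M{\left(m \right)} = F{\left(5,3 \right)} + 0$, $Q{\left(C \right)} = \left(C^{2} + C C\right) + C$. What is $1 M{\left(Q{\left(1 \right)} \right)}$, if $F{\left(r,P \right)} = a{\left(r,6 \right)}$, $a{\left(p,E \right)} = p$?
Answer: $5$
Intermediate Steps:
$F{\left(r,P \right)} = r$
$Q{\left(C \right)} = C + 2 C^{2}$ ($Q{\left(C \right)} = \left(C^{2} + C^{2}\right) + C = 2 C^{2} + C = C + 2 C^{2}$)
$M{\left(m \right)} = 5$ ($M{\left(m \right)} = 5 + 0 = 5$)
$1 M{\left(Q{\left(1 \right)} \right)} = 1 \cdot 5 = 5$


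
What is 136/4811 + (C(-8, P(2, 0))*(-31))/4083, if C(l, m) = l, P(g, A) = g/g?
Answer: 102848/1155489 ≈ 0.089008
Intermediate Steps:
P(g, A) = 1
136/4811 + (C(-8, P(2, 0))*(-31))/4083 = 136/4811 - 8*(-31)/4083 = 136*(1/4811) + 248*(1/4083) = 8/283 + 248/4083 = 102848/1155489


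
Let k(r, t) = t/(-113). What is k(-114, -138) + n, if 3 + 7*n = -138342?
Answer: -15632019/791 ≈ -19762.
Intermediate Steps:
n = -138345/7 (n = -3/7 + (⅐)*(-138342) = -3/7 - 138342/7 = -138345/7 ≈ -19764.)
k(r, t) = -t/113 (k(r, t) = t*(-1/113) = -t/113)
k(-114, -138) + n = -1/113*(-138) - 138345/7 = 138/113 - 138345/7 = -15632019/791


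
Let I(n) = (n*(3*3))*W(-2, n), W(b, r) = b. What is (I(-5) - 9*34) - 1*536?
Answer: -752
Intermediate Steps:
I(n) = -18*n (I(n) = (n*(3*3))*(-2) = (n*9)*(-2) = (9*n)*(-2) = -18*n)
(I(-5) - 9*34) - 1*536 = (-18*(-5) - 9*34) - 1*536 = (90 - 306) - 536 = -216 - 536 = -752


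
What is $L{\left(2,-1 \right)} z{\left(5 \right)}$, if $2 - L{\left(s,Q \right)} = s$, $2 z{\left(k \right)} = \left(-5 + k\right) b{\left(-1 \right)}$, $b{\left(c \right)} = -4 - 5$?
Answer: $0$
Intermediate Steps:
$b{\left(c \right)} = -9$
$z{\left(k \right)} = \frac{45}{2} - \frac{9 k}{2}$ ($z{\left(k \right)} = \frac{\left(-5 + k\right) \left(-9\right)}{2} = \frac{45 - 9 k}{2} = \frac{45}{2} - \frac{9 k}{2}$)
$L{\left(s,Q \right)} = 2 - s$
$L{\left(2,-1 \right)} z{\left(5 \right)} = \left(2 - 2\right) \left(\frac{45}{2} - \frac{45}{2}\right) = 0 \cdot 0 = 0$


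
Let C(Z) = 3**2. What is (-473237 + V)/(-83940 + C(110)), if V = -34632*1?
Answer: 507869/83931 ≈ 6.0510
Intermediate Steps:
V = -34632
C(Z) = 9
(-473237 + V)/(-83940 + C(110)) = (-473237 - 34632)/(-83940 + 9) = -507869/(-83931) = -507869*(-1/83931) = 507869/83931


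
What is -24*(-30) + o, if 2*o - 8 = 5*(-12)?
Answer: 694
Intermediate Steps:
o = -26 (o = 4 + (5*(-12))/2 = 4 + (½)*(-60) = 4 - 30 = -26)
-24*(-30) + o = -24*(-30) - 26 = 720 - 26 = 694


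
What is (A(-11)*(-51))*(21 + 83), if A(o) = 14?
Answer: -74256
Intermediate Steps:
(A(-11)*(-51))*(21 + 83) = (14*(-51))*(21 + 83) = -714*104 = -74256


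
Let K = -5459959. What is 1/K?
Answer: -1/5459959 ≈ -1.8315e-7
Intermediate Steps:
1/K = 1/(-5459959) = -1/5459959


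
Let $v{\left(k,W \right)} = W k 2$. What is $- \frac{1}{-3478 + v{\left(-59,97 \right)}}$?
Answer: $\frac{1}{14924} \approx 6.7006 \cdot 10^{-5}$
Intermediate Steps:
$v{\left(k,W \right)} = 2 W k$
$- \frac{1}{-3478 + v{\left(-59,97 \right)}} = - \frac{1}{-3478 + 2 \cdot 97 \left(-59\right)} = - \frac{1}{-3478 - 11446} = - \frac{1}{-14924} = \left(-1\right) \left(- \frac{1}{14924}\right) = \frac{1}{14924}$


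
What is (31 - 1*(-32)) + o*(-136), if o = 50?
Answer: -6737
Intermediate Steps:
(31 - 1*(-32)) + o*(-136) = (31 - 1*(-32)) + 50*(-136) = (31 + 32) - 6800 = 63 - 6800 = -6737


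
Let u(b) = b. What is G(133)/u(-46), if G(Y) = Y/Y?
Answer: -1/46 ≈ -0.021739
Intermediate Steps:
G(Y) = 1
G(133)/u(-46) = 1/(-46) = 1*(-1/46) = -1/46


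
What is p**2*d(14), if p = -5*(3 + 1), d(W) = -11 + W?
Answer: 1200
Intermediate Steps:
p = -20 (p = -5*4 = -20)
p**2*d(14) = (-20)**2*(-11 + 14) = 400*3 = 1200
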